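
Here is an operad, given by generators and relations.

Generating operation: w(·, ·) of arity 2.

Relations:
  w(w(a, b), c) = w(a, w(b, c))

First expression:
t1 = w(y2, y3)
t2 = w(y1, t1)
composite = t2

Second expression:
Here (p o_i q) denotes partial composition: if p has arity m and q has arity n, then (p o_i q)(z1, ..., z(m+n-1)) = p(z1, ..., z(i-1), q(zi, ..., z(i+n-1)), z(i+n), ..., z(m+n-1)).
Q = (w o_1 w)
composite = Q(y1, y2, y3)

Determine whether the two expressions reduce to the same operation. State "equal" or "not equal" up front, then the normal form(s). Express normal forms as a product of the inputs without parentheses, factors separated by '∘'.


equal — both sides give y1 ∘ y2 ∘ y3

Normal form of the first expression: y1 ∘ y2 ∘ y3
Normal form of the second expression: y1 ∘ y2 ∘ y3
The normal forms match — equal.


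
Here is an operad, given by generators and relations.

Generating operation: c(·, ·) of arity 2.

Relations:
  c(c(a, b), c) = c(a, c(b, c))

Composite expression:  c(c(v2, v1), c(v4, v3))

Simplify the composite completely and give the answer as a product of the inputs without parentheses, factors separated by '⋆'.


The c-tree's shape is irrelevant; the v-reading-order decides.
c(v2, v1) linearizes to v2 ⋆ v1
c(v4, v3) linearizes to v4 ⋆ v3
c(c(v2, v1), c(v4, v3)) linearizes to v2 ⋆ v1 ⋆ v4 ⋆ v3

v2 ⋆ v1 ⋆ v4 ⋆ v3


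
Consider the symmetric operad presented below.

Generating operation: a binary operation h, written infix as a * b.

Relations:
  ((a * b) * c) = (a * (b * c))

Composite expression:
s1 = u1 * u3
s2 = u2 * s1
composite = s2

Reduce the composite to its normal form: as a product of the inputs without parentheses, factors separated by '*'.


u2 * u1 * u3


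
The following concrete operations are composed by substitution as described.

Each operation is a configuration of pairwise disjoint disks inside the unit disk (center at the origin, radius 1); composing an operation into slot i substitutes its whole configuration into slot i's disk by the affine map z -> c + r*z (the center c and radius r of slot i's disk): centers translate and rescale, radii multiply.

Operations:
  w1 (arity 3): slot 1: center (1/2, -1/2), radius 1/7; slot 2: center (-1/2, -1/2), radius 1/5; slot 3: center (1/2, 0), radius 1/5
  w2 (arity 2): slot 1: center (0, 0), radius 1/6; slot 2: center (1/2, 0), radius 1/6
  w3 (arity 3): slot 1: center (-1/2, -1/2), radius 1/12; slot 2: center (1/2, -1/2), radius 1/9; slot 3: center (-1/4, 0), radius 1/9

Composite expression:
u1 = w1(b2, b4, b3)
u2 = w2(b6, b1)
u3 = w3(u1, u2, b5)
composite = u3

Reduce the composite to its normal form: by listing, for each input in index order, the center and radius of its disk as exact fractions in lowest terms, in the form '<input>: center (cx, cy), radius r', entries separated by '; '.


b1: center (5/9, -1/2), radius 1/54; b2: center (-11/24, -13/24), radius 1/84; b3: center (-11/24, -1/2), radius 1/60; b4: center (-13/24, -13/24), radius 1/60; b5: center (-1/4, 0), radius 1/9; b6: center (1/2, -1/2), radius 1/54


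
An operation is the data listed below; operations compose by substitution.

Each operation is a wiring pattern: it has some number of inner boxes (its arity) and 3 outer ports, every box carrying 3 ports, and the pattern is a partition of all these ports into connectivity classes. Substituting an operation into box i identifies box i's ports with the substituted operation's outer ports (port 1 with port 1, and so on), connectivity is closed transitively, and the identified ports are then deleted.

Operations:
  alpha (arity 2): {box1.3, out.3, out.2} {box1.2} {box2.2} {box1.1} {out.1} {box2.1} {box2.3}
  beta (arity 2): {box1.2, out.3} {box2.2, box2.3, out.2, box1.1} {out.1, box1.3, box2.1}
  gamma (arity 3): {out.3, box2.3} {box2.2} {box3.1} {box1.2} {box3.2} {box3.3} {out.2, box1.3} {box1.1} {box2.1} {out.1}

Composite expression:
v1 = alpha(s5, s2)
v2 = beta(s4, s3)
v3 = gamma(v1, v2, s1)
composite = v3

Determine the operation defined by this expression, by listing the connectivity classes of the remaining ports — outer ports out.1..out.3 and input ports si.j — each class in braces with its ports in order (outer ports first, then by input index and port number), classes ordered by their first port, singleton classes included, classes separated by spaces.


Treat the ports identified at gamma as solder joints: merge, then drop.
after alpha, the pattern on (s5, s2) reads {out.1} {out.2, out.3, s5.3} {s2.1} {s2.2} {s2.3} {s5.1} {s5.2} (out.j = its outer ports)
after beta, the pattern on (s4, s3) reads {out.1, s3.1, s4.3} {out.2, s3.2, s3.3, s4.1} {out.3, s4.2} (out.j = its outer ports)
after gamma, the pattern on (s5, s2, s4, s3, s1) reads {out.1} {out.2, s5.3} {out.3, s4.2} {s1.1} {s1.2} {s1.3} {s2.1} {s2.2} {s2.3} {s3.1, s4.3} {s3.2, s3.3, s4.1} {s5.1} {s5.2} (out.j = its outer ports)

{out.1} {out.2, s5.3} {out.3, s4.2} {s1.1} {s1.2} {s1.3} {s2.1} {s2.2} {s2.3} {s3.1, s4.3} {s3.2, s3.3, s4.1} {s5.1} {s5.2}


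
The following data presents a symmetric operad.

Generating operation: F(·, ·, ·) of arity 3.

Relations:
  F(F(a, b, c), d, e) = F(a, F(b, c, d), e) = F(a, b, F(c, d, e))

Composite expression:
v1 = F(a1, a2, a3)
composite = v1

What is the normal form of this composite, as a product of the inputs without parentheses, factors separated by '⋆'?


a1 ⋆ a2 ⋆ a3

Associativity of F dissolves the nesting; only the a-input order survives.
F(a1, a2, a3) flattens to a1 ⋆ a2 ⋆ a3


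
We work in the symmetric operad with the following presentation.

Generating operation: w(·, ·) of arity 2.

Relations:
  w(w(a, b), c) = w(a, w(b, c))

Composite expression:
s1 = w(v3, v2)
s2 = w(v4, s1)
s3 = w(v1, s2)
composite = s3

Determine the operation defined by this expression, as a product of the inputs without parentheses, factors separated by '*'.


v1 * v4 * v3 * v2

Every regrouping of w is equal, so read the v-inputs in written order.
w(v3, v2) reduces to v3 * v2
w(v4, w(v3, v2)) reduces to v4 * v3 * v2
w(v1, w(v4, w(v3, v2))) reduces to v1 * v4 * v3 * v2


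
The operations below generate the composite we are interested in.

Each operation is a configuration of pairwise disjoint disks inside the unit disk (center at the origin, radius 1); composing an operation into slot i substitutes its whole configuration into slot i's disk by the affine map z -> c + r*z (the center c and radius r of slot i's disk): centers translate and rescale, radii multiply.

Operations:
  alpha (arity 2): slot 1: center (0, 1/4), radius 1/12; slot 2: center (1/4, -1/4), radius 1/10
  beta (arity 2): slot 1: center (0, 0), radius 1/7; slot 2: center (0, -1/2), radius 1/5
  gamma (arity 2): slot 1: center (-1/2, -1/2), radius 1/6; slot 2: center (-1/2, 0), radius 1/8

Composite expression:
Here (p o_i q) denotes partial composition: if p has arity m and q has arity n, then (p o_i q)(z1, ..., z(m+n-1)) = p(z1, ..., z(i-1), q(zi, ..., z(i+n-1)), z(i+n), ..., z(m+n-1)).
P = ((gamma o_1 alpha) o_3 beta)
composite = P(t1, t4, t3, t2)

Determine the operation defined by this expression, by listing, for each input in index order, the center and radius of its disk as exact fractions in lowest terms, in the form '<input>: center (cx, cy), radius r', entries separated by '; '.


Follow each t-input down from gamma: c' goes to c + r*c', radius to r*r'.
tracing t1 down its 2-map path: center (-1/2, -11/24), radius 1/72
tracing t4 down its 2-map path: center (-11/24, -13/24), radius 1/60
tracing t3 down its 2-map path: center (-1/2, 0), radius 1/56
tracing t2 down its 2-map path: center (-1/2, -1/16), radius 1/40

t1: center (-1/2, -11/24), radius 1/72; t2: center (-1/2, -1/16), radius 1/40; t3: center (-1/2, 0), radius 1/56; t4: center (-11/24, -13/24), radius 1/60


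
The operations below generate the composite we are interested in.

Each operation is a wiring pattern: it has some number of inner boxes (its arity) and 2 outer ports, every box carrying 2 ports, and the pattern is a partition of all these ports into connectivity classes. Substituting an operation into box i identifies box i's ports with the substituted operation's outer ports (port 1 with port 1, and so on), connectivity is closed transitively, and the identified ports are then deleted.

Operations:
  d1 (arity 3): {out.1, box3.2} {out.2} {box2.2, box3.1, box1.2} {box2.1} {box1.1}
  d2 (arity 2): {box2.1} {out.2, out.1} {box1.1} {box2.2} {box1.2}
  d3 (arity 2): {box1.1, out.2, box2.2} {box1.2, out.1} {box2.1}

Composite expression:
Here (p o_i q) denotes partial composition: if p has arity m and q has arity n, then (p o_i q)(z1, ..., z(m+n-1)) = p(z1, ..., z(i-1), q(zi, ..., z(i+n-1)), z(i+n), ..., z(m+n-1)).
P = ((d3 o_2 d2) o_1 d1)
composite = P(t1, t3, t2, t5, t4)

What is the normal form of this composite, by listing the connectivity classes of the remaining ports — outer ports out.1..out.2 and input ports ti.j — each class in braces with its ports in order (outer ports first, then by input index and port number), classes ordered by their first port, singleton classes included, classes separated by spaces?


{out.1} {out.2, t2.2} {t1.1} {t1.2, t2.1, t3.2} {t3.1} {t4.1} {t4.2} {t5.1} {t5.2}

Treat the ports identified at d3 as solder joints: merge, then drop.
composing d1 on (t1, t3, t2), with out.j its own outer ports: {out.1, t2.2} {out.2} {t1.1} {t1.2, t2.1, t3.2} {t3.1}
composing d2 on (t5, t4), with out.j its own outer ports: {out.1, out.2} {t4.1} {t4.2} {t5.1} {t5.2}
composing d3 on (t1, t3, t2, t5, t4), with out.j its own outer ports: {out.1} {out.2, t2.2} {t1.1} {t1.2, t2.1, t3.2} {t3.1} {t4.1} {t4.2} {t5.1} {t5.2}


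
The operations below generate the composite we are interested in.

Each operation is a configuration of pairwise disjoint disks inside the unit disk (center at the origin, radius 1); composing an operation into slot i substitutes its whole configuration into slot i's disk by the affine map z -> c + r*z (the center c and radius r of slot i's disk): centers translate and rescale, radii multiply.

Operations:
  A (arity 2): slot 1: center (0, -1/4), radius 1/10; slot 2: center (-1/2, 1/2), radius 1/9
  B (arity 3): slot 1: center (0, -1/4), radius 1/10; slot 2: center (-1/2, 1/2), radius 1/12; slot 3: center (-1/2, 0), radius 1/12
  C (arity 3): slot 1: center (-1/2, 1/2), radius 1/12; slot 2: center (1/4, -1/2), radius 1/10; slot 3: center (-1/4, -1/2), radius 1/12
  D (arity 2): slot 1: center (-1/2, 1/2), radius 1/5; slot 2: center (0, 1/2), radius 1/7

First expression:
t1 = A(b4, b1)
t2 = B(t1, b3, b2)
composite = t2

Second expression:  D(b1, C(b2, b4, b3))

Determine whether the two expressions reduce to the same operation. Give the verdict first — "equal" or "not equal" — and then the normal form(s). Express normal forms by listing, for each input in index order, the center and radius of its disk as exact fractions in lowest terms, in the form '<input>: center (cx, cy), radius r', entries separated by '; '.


not equal: they reduce to b1: center (-1/20, -1/5), radius 1/90; b2: center (-1/2, 0), radius 1/12; b3: center (-1/2, 1/2), radius 1/12; b4: center (0, -11/40), radius 1/100 and b1: center (-1/2, 1/2), radius 1/5; b2: center (-1/14, 4/7), radius 1/84; b3: center (-1/28, 3/7), radius 1/84; b4: center (1/28, 3/7), radius 1/70

Normal form of the first expression: b1: center (-1/20, -1/5), radius 1/90; b2: center (-1/2, 0), radius 1/12; b3: center (-1/2, 1/2), radius 1/12; b4: center (0, -11/40), radius 1/100
Normal form of the second expression: b1: center (-1/2, 1/2), radius 1/5; b2: center (-1/14, 4/7), radius 1/84; b3: center (-1/28, 3/7), radius 1/84; b4: center (1/28, 3/7), radius 1/70
Distinct normal forms: not equal.


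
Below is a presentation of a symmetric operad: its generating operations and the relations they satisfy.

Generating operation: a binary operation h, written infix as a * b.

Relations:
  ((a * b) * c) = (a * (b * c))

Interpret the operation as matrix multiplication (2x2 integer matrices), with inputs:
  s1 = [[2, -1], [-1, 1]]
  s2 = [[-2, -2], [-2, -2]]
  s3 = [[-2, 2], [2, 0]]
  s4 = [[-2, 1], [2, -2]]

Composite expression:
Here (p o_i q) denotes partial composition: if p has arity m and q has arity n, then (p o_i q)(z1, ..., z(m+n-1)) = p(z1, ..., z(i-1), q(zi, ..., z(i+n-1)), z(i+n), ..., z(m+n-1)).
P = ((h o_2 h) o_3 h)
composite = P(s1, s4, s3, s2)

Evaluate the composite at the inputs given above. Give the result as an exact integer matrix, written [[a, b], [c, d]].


[[-16, -16], [12, 12]]

(s3 * s2) = [[0, 0], [-4, -4]]
(s4 * (s3 * s2)) = [[-4, -4], [8, 8]]
(s1 * (s4 * (s3 * s2))) = [[-16, -16], [12, 12]]


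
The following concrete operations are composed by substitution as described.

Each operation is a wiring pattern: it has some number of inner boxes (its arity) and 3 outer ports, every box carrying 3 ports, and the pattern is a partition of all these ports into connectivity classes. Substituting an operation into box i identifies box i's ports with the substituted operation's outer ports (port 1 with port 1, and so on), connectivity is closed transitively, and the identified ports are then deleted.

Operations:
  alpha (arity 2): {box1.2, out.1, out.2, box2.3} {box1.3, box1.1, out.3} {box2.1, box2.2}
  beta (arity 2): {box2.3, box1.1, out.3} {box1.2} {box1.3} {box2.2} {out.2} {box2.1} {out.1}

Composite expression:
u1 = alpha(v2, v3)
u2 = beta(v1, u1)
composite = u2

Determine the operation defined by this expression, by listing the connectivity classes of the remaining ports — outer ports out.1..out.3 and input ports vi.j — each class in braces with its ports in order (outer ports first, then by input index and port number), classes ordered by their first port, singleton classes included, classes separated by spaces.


Treat the ports identified at beta as solder joints: merge, then drop.
the subtree at alpha composes to {out.1, out.2, v2.2, v3.3} {out.3, v2.1, v2.3} {v3.1, v3.2} on (v2, v3); out.j = own outer ports
the subtree at beta composes to {out.1} {out.2} {out.3, v1.1, v2.1, v2.3} {v1.2} {v1.3} {v2.2, v3.3} {v3.1, v3.2} on (v1, v2, v3); out.j = own outer ports

{out.1} {out.2} {out.3, v1.1, v2.1, v2.3} {v1.2} {v1.3} {v2.2, v3.3} {v3.1, v3.2}


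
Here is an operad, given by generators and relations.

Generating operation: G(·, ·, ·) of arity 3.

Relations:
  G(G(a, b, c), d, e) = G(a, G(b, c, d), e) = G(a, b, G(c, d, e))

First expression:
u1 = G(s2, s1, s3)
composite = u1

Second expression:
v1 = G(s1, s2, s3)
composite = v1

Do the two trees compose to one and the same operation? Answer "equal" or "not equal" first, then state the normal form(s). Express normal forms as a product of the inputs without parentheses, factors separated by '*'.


not equal; first: s2 * s1 * s3; second: s1 * s2 * s3


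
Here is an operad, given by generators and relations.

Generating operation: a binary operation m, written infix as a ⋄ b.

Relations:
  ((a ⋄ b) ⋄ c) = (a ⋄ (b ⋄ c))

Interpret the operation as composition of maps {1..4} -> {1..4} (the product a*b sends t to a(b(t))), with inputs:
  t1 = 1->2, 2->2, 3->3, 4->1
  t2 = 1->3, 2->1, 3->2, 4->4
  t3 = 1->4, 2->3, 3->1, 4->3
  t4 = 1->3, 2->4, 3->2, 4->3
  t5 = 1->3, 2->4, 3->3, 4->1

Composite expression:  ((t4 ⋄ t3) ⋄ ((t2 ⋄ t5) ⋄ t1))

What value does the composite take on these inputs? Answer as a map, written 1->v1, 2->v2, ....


(t4 ⋄ t3) = 1->3, 2->2, 3->3, 4->2
(t2 ⋄ t5) = 1->2, 2->4, 3->2, 4->3
((t2 ⋄ t5) ⋄ t1) = 1->4, 2->4, 3->2, 4->2
((t4 ⋄ t3) ⋄ ((t2 ⋄ t5) ⋄ t1)) = 1->2, 2->2, 3->2, 4->2

1->2, 2->2, 3->2, 4->2


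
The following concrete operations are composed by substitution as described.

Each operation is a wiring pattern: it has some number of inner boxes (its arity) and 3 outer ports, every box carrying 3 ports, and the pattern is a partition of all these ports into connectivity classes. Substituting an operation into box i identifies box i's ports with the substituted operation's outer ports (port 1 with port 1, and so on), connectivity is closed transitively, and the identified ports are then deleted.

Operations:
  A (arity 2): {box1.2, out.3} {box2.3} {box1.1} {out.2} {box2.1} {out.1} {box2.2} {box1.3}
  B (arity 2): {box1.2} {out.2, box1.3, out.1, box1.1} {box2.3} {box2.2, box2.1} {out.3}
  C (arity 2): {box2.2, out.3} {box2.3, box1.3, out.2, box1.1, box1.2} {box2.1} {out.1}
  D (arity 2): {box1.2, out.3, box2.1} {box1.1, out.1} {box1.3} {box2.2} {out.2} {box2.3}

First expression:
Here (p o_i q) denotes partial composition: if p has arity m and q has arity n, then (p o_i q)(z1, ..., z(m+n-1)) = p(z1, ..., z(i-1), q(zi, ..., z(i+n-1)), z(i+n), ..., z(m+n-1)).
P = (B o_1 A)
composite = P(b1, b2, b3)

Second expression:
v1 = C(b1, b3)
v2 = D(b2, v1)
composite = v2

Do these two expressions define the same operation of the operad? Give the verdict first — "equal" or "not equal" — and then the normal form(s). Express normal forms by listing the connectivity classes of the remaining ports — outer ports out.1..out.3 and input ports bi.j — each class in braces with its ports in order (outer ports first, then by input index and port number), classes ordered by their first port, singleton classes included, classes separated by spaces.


Reducing the first expression gives {out.1, out.2, b1.2} {out.3} {b1.1} {b1.3} {b2.1} {b2.2} {b2.3} {b3.1, b3.2} {b3.3}
Reducing the second expression gives {out.1, b2.1} {out.2} {out.3, b2.2} {b1.1, b1.2, b1.3, b3.3} {b2.3} {b3.1} {b3.2}
They disagree, so not equal.

not equal; first: {out.1, out.2, b1.2} {out.3} {b1.1} {b1.3} {b2.1} {b2.2} {b2.3} {b3.1, b3.2} {b3.3}; second: {out.1, b2.1} {out.2} {out.3, b2.2} {b1.1, b1.2, b1.3, b3.3} {b2.3} {b3.1} {b3.2}


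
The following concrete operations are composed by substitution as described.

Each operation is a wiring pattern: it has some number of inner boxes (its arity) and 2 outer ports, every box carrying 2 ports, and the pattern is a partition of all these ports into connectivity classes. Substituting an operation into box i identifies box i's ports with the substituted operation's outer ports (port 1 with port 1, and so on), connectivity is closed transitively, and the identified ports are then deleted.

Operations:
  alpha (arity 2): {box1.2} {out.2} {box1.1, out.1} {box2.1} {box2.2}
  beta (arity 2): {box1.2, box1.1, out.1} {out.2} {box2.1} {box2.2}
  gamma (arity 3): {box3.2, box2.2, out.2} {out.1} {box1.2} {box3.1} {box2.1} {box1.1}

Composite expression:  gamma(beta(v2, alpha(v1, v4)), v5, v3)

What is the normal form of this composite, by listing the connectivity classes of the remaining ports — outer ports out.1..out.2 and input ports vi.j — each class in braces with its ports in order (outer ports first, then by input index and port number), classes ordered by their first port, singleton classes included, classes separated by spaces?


{out.1} {out.2, v3.2, v5.2} {v1.1} {v1.2} {v2.1, v2.2} {v3.1} {v4.1} {v4.2} {v5.1}

Treat the ports identified at gamma as solder joints: merge, then drop.
alpha over (v1, v4) gives {out.1, v1.1} {out.2} {v1.2} {v4.1} {v4.2}, out.j being that stage's outer ports
beta over (v2, v1, v4) gives {out.1, v2.1, v2.2} {out.2} {v1.1} {v1.2} {v4.1} {v4.2}, out.j being that stage's outer ports
gamma over (v2, v1, v4, v5, v3) gives {out.1} {out.2, v3.2, v5.2} {v1.1} {v1.2} {v2.1, v2.2} {v3.1} {v4.1} {v4.2} {v5.1}, out.j being that stage's outer ports


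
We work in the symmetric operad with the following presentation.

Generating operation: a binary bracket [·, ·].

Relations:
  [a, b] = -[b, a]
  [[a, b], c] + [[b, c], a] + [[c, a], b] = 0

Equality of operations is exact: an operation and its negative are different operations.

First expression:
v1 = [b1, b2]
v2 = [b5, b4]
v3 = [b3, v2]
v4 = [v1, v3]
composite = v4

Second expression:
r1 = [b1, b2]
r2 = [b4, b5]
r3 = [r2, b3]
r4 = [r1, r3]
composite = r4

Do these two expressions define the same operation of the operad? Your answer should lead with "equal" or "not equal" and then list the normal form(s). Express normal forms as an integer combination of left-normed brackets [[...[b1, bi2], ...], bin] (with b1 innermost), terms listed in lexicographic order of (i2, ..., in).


The first composite normalizes to -[[[[b1, b2], b3], b4], b5] + [[[[b1, b2], b3], b5], b4] + [[[[b1, b2], b4], b5], b3] - [[[[b1, b2], b5], b4], b3]
The second composite normalizes to -[[[[b1, b2], b3], b4], b5] + [[[[b1, b2], b3], b5], b4] + [[[[b1, b2], b4], b5], b3] - [[[[b1, b2], b5], b4], b3]
The normal forms match — equal.

equal; both compose to -[[[[b1, b2], b3], b4], b5] + [[[[b1, b2], b3], b5], b4] + [[[[b1, b2], b4], b5], b3] - [[[[b1, b2], b5], b4], b3]


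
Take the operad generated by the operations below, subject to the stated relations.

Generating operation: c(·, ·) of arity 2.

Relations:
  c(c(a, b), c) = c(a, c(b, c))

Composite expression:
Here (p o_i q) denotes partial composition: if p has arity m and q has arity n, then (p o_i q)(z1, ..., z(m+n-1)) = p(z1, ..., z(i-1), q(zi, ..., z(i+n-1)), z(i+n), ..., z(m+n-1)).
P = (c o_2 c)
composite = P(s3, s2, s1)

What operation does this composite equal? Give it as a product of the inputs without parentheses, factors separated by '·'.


All parenthesizations of c agree; list the s-inputs left to right.
c(s2, s1) reduces to s2 · s1
c(s3, c(s2, s1)) reduces to s3 · s2 · s1

s3 · s2 · s1


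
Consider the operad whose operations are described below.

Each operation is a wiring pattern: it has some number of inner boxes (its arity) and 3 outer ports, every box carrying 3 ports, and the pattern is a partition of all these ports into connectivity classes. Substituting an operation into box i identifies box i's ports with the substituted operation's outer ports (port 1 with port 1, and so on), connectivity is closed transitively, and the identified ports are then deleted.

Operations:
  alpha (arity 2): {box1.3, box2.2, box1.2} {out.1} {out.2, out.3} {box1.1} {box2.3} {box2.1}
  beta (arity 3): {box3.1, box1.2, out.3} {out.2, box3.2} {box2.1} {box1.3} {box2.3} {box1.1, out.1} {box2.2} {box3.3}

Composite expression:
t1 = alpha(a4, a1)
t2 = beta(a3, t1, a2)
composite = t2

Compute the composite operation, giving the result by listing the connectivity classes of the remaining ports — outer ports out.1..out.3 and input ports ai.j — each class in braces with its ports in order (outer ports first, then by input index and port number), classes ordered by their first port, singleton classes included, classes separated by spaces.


Substituting into beta glues patterns; closure does the rest.
after alpha, the pattern on (a4, a1) reads {out.1} {out.2, out.3} {a1.1} {a1.2, a4.2, a4.3} {a1.3} {a4.1} (out.j = its outer ports)
after beta, the pattern on (a3, a4, a1, a2) reads {out.1, a3.1} {out.2, a2.2} {out.3, a2.1, a3.2} {a1.1} {a1.2, a4.2, a4.3} {a1.3} {a2.3} {a3.3} {a4.1} (out.j = its outer ports)

{out.1, a3.1} {out.2, a2.2} {out.3, a2.1, a3.2} {a1.1} {a1.2, a4.2, a4.3} {a1.3} {a2.3} {a3.3} {a4.1}


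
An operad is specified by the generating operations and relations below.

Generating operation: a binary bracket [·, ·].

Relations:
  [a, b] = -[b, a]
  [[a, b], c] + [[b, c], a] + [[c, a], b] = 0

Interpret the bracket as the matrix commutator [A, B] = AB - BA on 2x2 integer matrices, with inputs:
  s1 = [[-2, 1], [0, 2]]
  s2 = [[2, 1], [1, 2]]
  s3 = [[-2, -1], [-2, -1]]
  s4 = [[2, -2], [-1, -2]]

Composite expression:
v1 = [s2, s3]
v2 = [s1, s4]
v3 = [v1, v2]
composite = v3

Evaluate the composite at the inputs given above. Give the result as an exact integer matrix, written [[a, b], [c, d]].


[[0, -6], [-6, 0]]

[s2, s3] = [[-1, 1], [-1, 1]]
[s1, s4] = [[-1, 4], [-4, 1]]
[[s2, s3], [s1, s4]] = [[0, -6], [-6, 0]]


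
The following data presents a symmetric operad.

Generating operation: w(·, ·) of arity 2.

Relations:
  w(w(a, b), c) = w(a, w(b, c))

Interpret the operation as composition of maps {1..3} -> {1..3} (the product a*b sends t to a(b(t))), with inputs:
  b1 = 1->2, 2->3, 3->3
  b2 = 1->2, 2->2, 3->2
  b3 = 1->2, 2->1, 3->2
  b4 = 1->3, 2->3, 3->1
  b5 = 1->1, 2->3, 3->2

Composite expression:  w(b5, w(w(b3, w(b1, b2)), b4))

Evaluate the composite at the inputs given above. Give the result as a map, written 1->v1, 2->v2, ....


w(b1, b2) = 1->3, 2->3, 3->3
w(b3, w(b1, b2)) = 1->2, 2->2, 3->2
w(w(b3, w(b1, b2)), b4) = 1->2, 2->2, 3->2
w(b5, w(w(b3, w(b1, b2)), b4)) = 1->3, 2->3, 3->3

1->3, 2->3, 3->3


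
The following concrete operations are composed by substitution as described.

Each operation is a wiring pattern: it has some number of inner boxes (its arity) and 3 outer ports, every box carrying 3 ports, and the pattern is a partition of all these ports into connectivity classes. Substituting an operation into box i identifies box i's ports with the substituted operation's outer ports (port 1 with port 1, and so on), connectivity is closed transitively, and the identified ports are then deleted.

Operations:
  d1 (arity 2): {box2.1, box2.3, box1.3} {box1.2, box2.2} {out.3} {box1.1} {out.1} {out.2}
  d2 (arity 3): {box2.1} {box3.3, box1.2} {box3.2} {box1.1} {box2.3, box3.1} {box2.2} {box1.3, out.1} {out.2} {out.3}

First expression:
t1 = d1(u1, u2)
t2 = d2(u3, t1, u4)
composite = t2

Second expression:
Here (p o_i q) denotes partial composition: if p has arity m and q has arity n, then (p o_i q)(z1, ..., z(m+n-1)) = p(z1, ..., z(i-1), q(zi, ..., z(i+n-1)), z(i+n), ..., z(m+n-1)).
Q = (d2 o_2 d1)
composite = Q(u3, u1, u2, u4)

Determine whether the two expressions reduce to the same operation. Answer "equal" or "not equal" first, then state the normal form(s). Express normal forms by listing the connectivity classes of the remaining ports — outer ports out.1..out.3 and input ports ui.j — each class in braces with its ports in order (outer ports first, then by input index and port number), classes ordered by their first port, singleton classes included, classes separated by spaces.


The first composite normalizes to {out.1, u3.3} {out.2} {out.3} {u1.1} {u1.2, u2.2} {u1.3, u2.1, u2.3} {u3.1} {u3.2, u4.3} {u4.1} {u4.2}
The second composite normalizes to {out.1, u3.3} {out.2} {out.3} {u1.1} {u1.2, u2.2} {u1.3, u2.1, u2.3} {u3.1} {u3.2, u4.3} {u4.1} {u4.2}
One common form — equal.

equal; the common form is {out.1, u3.3} {out.2} {out.3} {u1.1} {u1.2, u2.2} {u1.3, u2.1, u2.3} {u3.1} {u3.2, u4.3} {u4.1} {u4.2}


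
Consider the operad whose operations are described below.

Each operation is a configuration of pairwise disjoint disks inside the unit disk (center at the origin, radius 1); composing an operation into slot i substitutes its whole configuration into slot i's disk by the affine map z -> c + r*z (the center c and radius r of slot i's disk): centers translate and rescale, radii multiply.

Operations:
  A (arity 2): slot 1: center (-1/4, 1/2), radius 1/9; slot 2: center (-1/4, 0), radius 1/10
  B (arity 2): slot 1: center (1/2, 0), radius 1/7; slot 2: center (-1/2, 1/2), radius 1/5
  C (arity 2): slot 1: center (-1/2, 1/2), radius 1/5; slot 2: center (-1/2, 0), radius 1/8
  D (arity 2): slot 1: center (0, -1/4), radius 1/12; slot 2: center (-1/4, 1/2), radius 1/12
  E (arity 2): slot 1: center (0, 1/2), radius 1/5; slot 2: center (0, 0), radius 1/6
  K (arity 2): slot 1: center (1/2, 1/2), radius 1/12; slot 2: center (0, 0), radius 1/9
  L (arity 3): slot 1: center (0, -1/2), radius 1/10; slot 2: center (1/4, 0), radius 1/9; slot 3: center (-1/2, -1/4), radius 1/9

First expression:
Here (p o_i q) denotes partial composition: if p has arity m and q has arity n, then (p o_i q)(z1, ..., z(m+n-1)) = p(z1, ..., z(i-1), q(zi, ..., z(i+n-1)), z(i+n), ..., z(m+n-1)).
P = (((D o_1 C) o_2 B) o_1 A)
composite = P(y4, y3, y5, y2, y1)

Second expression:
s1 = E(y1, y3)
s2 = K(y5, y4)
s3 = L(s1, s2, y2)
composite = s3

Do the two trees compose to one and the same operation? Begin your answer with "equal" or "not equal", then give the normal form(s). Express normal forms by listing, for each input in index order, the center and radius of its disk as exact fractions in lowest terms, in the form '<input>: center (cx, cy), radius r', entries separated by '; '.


The first composite normalizes to y1: center (-1/4, 1/2), radius 1/12; y2: center (-3/64, -47/192), radius 1/480; y3: center (-11/240, -5/24), radius 1/600; y4: center (-11/240, -1/5), radius 1/540; y5: center (-7/192, -1/4), radius 1/672
The second composite normalizes to y1: center (0, -9/20), radius 1/50; y2: center (-1/2, -1/4), radius 1/9; y3: center (0, -1/2), radius 1/60; y4: center (1/4, 0), radius 1/81; y5: center (11/36, 1/18), radius 1/108
The forms do not match — not equal.

not equal — first y1: center (-1/4, 1/2), radius 1/12; y2: center (-3/64, -47/192), radius 1/480; y3: center (-11/240, -5/24), radius 1/600; y4: center (-11/240, -1/5), radius 1/540; y5: center (-7/192, -1/4), radius 1/672, second y1: center (0, -9/20), radius 1/50; y2: center (-1/2, -1/4), radius 1/9; y3: center (0, -1/2), radius 1/60; y4: center (1/4, 0), radius 1/81; y5: center (11/36, 1/18), radius 1/108


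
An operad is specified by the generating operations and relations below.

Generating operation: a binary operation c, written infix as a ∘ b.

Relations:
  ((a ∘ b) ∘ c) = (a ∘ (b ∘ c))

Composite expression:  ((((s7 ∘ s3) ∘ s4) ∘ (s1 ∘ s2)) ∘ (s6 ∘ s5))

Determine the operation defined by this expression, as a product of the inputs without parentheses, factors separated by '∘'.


s7 ∘ s3 ∘ s4 ∘ s1 ∘ s2 ∘ s6 ∘ s5

Key point: c is associative — brackets drop, the s-order remains.
(s7 ∘ s3) collapses to s7 ∘ s3
((s7 ∘ s3) ∘ s4) collapses to s7 ∘ s3 ∘ s4
(s1 ∘ s2) collapses to s1 ∘ s2
(((s7 ∘ s3) ∘ s4) ∘ (s1 ∘ s2)) collapses to s7 ∘ s3 ∘ s4 ∘ s1 ∘ s2
(s6 ∘ s5) collapses to s6 ∘ s5
((((s7 ∘ s3) ∘ s4) ∘ (s1 ∘ s2)) ∘ (s6 ∘ s5)) collapses to s7 ∘ s3 ∘ s4 ∘ s1 ∘ s2 ∘ s6 ∘ s5


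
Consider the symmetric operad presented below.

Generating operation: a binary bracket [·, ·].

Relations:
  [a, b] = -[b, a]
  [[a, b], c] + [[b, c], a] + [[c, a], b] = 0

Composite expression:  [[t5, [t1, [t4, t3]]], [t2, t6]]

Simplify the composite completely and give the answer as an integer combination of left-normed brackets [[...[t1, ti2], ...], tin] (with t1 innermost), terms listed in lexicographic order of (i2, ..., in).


[[[[[t1, t3], t4], t5], t2], t6] - [[[[[t1, t3], t4], t5], t6], t2] - [[[[[t1, t4], t3], t5], t2], t6] + [[[[[t1, t4], t3], t5], t6], t2]


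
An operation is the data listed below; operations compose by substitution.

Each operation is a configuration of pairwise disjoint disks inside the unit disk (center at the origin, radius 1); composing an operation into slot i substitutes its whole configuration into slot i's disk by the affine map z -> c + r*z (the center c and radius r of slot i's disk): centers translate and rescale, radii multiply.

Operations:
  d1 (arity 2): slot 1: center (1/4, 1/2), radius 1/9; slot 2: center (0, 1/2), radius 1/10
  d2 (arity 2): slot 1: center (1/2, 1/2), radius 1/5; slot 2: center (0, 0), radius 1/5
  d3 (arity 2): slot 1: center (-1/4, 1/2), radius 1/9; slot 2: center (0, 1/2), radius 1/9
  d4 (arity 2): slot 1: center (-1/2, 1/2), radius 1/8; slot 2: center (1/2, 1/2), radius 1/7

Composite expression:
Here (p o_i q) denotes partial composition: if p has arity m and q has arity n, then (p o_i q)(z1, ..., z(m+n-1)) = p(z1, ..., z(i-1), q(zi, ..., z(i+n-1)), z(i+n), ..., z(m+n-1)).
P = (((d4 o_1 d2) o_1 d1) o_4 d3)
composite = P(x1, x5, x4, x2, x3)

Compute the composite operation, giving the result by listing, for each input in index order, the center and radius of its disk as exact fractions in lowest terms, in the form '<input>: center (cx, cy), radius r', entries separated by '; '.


x1: center (-69/160, 23/40), radius 1/360; x2: center (13/28, 4/7), radius 1/63; x3: center (1/2, 4/7), radius 1/63; x4: center (-1/2, 1/2), radius 1/40; x5: center (-7/16, 23/40), radius 1/400


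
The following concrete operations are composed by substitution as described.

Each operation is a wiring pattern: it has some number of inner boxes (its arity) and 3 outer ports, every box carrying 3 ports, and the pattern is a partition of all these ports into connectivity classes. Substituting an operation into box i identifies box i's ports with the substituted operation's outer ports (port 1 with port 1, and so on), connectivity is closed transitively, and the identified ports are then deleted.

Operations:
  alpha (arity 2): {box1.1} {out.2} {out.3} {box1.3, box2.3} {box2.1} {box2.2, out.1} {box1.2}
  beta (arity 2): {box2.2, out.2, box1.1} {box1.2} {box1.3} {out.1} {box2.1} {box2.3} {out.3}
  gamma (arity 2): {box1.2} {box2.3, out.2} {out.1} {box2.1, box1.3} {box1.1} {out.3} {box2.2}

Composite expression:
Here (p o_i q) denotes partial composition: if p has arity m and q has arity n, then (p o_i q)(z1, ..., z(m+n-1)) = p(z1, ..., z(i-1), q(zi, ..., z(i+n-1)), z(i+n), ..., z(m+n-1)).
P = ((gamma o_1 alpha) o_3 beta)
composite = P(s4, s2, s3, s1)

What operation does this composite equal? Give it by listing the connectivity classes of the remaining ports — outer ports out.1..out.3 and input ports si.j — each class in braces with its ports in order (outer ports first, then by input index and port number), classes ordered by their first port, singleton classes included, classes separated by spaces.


{out.1} {out.2} {out.3} {s1.1} {s1.2, s3.1} {s1.3} {s2.1} {s2.2} {s2.3, s4.3} {s3.2} {s3.3} {s4.1} {s4.2}

Reachability decides: close wires over gamma-identified ports.
stage alpha: inputs (s4, s2), connectivity {out.1, s2.2} {out.2} {out.3} {s2.1} {s2.3, s4.3} {s4.1} {s4.2}, out.j its boundary
stage beta: inputs (s3, s1), connectivity {out.1} {out.2, s1.2, s3.1} {out.3} {s1.1} {s1.3} {s3.2} {s3.3}, out.j its boundary
stage gamma: inputs (s4, s2, s3, s1), connectivity {out.1} {out.2} {out.3} {s1.1} {s1.2, s3.1} {s1.3} {s2.1} {s2.2} {s2.3, s4.3} {s3.2} {s3.3} {s4.1} {s4.2}, out.j its boundary


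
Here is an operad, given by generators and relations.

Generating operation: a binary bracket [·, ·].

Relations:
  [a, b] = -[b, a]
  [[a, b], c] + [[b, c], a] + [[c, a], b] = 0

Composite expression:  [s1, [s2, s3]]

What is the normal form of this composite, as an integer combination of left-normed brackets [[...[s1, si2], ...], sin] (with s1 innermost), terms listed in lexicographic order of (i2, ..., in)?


A multilinear Lie element is pinned by s1-initial words (s1 innermost).
Composite bracket: [s1, [s2, s3]]
Full expansion: 4 signed words from ab - ba (2^2 = 4).
Collect the words opening with s1:
  word s1s2s3 has sign +1, contributing +[[s1, s2], s3]
  word s1s3s2 has sign -1, contributing -[[s1, s3], s2]

[[s1, s2], s3] - [[s1, s3], s2]


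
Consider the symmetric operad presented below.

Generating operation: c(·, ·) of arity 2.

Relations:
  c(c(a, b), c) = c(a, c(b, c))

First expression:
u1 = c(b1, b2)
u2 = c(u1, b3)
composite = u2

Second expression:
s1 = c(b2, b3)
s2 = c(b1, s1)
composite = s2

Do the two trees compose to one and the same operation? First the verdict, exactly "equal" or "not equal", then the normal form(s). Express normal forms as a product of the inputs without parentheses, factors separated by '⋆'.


equal; the common form is b1 ⋆ b2 ⋆ b3


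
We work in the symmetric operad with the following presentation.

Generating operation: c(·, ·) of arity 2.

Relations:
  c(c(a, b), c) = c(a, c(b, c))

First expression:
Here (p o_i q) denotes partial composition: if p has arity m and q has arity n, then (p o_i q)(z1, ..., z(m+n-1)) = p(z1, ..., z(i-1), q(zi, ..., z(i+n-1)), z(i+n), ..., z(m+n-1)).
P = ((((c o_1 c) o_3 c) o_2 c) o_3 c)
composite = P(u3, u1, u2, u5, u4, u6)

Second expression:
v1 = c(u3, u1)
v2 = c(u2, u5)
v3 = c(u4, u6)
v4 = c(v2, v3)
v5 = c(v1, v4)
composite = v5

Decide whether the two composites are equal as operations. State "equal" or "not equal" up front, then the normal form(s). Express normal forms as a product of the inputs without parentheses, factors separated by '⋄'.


The first expression, normalized: u3 ⋄ u1 ⋄ u2 ⋄ u5 ⋄ u4 ⋄ u6
The second expression, normalized: u3 ⋄ u1 ⋄ u2 ⋄ u5 ⋄ u4 ⋄ u6
The forms coincide; equal.

equal: each reduces to u3 ⋄ u1 ⋄ u2 ⋄ u5 ⋄ u4 ⋄ u6


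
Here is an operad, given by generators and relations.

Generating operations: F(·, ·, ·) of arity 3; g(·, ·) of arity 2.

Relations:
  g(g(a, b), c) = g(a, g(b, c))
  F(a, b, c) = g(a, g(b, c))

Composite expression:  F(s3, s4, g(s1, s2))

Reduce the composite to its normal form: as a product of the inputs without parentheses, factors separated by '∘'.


s3 ∘ s4 ∘ s1 ∘ s2


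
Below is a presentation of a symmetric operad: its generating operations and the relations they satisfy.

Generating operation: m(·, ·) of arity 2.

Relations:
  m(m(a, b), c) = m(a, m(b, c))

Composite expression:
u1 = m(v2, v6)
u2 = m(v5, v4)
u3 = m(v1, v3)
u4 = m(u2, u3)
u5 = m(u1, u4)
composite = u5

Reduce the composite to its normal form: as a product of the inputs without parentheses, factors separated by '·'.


Key point: m is associative — brackets drop, the v-order remains.
m(v2, v6) spells out as v2 · v6
m(v5, v4) spells out as v5 · v4
m(v1, v3) spells out as v1 · v3
m(m(v5, v4), m(v1, v3)) spells out as v5 · v4 · v1 · v3
m(m(v2, v6), m(m(v5, v4), m(v1, v3))) spells out as v2 · v6 · v5 · v4 · v1 · v3

v2 · v6 · v5 · v4 · v1 · v3


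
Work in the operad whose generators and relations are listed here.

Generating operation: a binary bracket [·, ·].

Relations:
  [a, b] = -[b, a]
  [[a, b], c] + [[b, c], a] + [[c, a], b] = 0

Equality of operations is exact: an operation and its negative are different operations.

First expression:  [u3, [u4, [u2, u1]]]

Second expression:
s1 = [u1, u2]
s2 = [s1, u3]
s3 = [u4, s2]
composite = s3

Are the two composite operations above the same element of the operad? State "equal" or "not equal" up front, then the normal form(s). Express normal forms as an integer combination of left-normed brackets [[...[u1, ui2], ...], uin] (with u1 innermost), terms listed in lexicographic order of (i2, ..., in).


not equal; first: -[[[u1, u2], u4], u3]; second: -[[[u1, u2], u3], u4]

The first expression reduces to -[[[u1, u2], u4], u3]
The second expression reduces to -[[[u1, u2], u3], u4]
Different reductions; not equal.


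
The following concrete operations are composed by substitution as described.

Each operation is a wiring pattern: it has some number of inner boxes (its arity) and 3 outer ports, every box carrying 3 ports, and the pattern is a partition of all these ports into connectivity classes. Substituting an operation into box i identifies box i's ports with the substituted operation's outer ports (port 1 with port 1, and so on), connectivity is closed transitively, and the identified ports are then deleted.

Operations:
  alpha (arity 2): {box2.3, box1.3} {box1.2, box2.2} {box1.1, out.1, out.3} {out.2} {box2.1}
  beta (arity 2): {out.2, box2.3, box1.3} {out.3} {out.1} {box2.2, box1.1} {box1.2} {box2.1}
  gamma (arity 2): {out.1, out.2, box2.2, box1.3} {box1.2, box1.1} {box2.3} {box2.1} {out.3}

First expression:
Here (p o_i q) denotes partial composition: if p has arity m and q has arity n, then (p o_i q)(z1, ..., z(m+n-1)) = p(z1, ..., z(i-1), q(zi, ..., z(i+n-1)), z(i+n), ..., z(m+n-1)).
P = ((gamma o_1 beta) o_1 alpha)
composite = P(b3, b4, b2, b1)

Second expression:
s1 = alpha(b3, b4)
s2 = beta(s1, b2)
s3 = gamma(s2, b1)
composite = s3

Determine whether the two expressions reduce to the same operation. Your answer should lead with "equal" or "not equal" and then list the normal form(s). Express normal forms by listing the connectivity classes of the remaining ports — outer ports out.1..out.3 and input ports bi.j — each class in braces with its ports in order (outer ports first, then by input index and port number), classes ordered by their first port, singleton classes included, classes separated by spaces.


Reducing the first expression gives {out.1, out.2, b1.2} {out.3} {b1.1} {b1.3} {b2.1} {b2.2, b2.3, b3.1} {b3.2, b4.2} {b3.3, b4.3} {b4.1}
Reducing the second expression gives {out.1, out.2, b1.2} {out.3} {b1.1} {b1.3} {b2.1} {b2.2, b2.3, b3.1} {b3.2, b4.2} {b3.3, b4.3} {b4.1}
Both agree, so they are equal.

equal; both compose to {out.1, out.2, b1.2} {out.3} {b1.1} {b1.3} {b2.1} {b2.2, b2.3, b3.1} {b3.2, b4.2} {b3.3, b4.3} {b4.1}
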